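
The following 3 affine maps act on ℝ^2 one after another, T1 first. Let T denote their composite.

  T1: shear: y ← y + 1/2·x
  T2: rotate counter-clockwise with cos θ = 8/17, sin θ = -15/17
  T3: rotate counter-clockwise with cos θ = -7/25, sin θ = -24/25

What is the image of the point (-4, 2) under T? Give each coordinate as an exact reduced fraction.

T(p) = (1664/425, 348/425)

T1 shear: y ← y + 1/2·x: (-4, 2) → (-4, 0)
T2 rotate counter-clockwise with cos θ = 8/17, sin θ = -15/17: (-4, 0) → (-32/17, 60/17)
T3 rotate counter-clockwise with cos θ = -7/25, sin θ = -24/25: (-32/17, 60/17) → (1664/425, 348/425)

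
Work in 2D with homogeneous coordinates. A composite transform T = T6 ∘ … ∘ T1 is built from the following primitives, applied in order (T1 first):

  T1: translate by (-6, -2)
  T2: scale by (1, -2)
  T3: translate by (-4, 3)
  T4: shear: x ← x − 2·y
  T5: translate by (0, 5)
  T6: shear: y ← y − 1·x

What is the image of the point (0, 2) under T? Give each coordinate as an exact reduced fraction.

T(p) = (-16, 24)

T1 translate by (-6, -2): (0, 2) → (-6, 0)
T2 scale by (1, -2): (-6, 0) → (-6, 0)
T3 translate by (-4, 3): (-6, 0) → (-10, 3)
T4 shear: x ← x − 2·y: (-10, 3) → (-16, 3)
T5 translate by (0, 5): (-16, 3) → (-16, 8)
T6 shear: y ← y − 1·x: (-16, 8) → (-16, 24)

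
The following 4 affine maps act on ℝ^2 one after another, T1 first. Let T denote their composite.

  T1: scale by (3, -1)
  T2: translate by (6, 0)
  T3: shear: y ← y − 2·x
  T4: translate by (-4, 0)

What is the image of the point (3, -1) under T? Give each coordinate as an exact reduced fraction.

T(p) = (11, -29)

T1 scale by (3, -1): (3, -1) → (9, 1)
T2 translate by (6, 0): (9, 1) → (15, 1)
T3 shear: y ← y − 2·x: (15, 1) → (15, -29)
T4 translate by (-4, 0): (15, -29) → (11, -29)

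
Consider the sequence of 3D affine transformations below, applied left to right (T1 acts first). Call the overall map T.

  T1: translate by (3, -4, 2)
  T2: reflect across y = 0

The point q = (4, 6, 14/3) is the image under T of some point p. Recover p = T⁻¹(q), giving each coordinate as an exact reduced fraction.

p = (1, -2, 8/3)

T1 = [1 0 0 3; 0 1 0 -4; 0 0 1 2; 0 0 0 1]
T2·T1 = [1 0 0 3; 0 -1 0 4; 0 0 1 2; 0 0 0 1]
det M = -1; M⁻¹ = [1 0 0 -3; 0 -1 0 4; 0 0 1 -2; 0 0 0 1]
M⁻¹ · (4, 6, 14/3)ᵀ = (1, -2, 8/3)ᵀ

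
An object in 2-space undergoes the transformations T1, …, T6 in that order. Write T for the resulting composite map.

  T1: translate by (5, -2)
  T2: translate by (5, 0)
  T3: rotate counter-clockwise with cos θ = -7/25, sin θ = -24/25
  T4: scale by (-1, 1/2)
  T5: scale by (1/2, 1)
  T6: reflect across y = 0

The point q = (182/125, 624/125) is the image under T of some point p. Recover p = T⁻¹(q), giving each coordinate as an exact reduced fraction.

T1 = [1 0 5; 0 1 -2; 0 0 1]
T2·T1 = [1 0 10; 0 1 -2; 0 0 1]
T3·…·T1 = [-7/25 24/25 -118/25; -24/25 -7/25 -226/25; 0 0 1]
T4·…·T1 = [7/25 -24/25 118/25; -12/25 -7/50 -113/25; 0 0 1]
T5·…·T1 = [7/50 -12/25 59/25; -12/25 -7/50 -113/25; 0 0 1]
T6·…·T1 = [7/50 -12/25 59/25; 12/25 7/50 113/25; 0 0 1]
det M = 1/4; M⁻¹ = [14/25 48/25 -10; -48/25 14/25 2; 0 0 1]
M⁻¹ · (182/125, 624/125)ᵀ = (2/5, 2)ᵀ

p = (2/5, 2)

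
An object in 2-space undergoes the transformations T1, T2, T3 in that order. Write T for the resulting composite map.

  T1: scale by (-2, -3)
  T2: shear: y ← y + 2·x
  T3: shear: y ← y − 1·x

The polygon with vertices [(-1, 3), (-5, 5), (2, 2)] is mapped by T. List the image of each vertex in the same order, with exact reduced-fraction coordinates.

image vertices: (2, -7), (10, -5), (-4, -10)

T1 scale by (-2, -3): (-1, 3) → (2, -9); (-5, 5) → (10, -15); (2, 2) → (-4, -6)
T2 shear: y ← y + 2·x: (2, -9) → (2, -5); (10, -15) → (10, 5); (-4, -6) → (-4, -14)
T3 shear: y ← y − 1·x: (2, -5) → (2, -7); (10, 5) → (10, -5); (-4, -14) → (-4, -10)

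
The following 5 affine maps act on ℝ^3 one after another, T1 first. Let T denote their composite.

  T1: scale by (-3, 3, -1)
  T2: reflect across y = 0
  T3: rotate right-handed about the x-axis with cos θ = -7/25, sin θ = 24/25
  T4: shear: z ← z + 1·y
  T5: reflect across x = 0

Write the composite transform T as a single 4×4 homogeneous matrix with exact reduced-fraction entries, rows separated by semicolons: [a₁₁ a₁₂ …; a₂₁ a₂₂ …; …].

T1 = [-3 0 0 0; 0 3 0 0; 0 0 -1 0; 0 0 0 1]
T2·T1 = [-3 0 0 0; 0 -3 0 0; 0 0 -1 0; 0 0 0 1]
T3·…·T1 = [-3 0 0 0; 0 21/25 24/25 0; 0 -72/25 7/25 0; 0 0 0 1]
T4·…·T1 = [-3 0 0 0; 0 21/25 24/25 0; 0 -51/25 31/25 0; 0 0 0 1]
T5·…·T1 = [3 0 0 0; 0 21/25 24/25 0; 0 -51/25 31/25 0; 0 0 0 1]

T = [3 0 0 0; 0 21/25 24/25 0; 0 -51/25 31/25 0; 0 0 0 1]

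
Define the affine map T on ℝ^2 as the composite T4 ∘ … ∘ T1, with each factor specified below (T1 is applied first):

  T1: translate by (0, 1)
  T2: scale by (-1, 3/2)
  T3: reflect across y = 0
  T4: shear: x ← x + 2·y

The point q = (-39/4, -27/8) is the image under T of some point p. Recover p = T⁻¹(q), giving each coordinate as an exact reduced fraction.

p = (3, 5/4)

T1 = [1 0 0; 0 1 1; 0 0 1]
T2·T1 = [-1 0 0; 0 3/2 3/2; 0 0 1]
T3·…·T1 = [-1 0 0; 0 -3/2 -3/2; 0 0 1]
T4·…·T1 = [-1 -3 -3; 0 -3/2 -3/2; 0 0 1]
det M = 3/2; M⁻¹ = [-1 2 0; 0 -2/3 -1; 0 0 1]
M⁻¹ · (-39/4, -27/8)ᵀ = (3, 5/4)ᵀ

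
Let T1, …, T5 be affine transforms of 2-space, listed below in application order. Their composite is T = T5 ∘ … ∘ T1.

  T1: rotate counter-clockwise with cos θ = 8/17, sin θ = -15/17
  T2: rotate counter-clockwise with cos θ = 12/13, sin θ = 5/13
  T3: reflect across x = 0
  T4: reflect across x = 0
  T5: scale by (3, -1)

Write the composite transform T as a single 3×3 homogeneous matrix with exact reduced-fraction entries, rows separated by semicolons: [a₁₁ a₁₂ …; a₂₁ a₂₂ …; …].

T1 = [8/17 15/17 0; -15/17 8/17 0; 0 0 1]
T2·T1 = [171/221 140/221 0; -140/221 171/221 0; 0 0 1]
T3·…·T1 = [-171/221 -140/221 0; -140/221 171/221 0; 0 0 1]
T4·…·T1 = [171/221 140/221 0; -140/221 171/221 0; 0 0 1]
T5·…·T1 = [513/221 420/221 0; 140/221 -171/221 0; 0 0 1]

T = [513/221 420/221 0; 140/221 -171/221 0; 0 0 1]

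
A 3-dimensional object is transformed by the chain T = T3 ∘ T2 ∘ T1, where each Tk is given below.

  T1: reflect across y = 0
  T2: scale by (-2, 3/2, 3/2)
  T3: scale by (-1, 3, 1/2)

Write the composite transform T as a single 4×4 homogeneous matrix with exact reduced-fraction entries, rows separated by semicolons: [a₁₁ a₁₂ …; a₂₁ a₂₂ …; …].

T1 = [1 0 0 0; 0 -1 0 0; 0 0 1 0; 0 0 0 1]
T2·T1 = [-2 0 0 0; 0 -3/2 0 0; 0 0 3/2 0; 0 0 0 1]
T3·…·T1 = [2 0 0 0; 0 -9/2 0 0; 0 0 3/4 0; 0 0 0 1]

T = [2 0 0 0; 0 -9/2 0 0; 0 0 3/4 0; 0 0 0 1]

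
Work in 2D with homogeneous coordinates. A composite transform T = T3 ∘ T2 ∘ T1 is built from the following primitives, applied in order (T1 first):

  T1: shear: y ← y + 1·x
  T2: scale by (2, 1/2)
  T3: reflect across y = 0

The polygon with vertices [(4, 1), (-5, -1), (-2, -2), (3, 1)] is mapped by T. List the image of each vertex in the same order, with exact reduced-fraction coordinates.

image vertices: (8, -5/2), (-10, 3), (-4, 2), (6, -2)

T1 shear: y ← y + 1·x: (4, 1) → (4, 5); (-5, -1) → (-5, -6); (-2, -2) → (-2, -4); (3, 1) → (3, 4)
T2 scale by (2, 1/2): (4, 5) → (8, 5/2); (-5, -6) → (-10, -3); (-2, -4) → (-4, -2); (3, 4) → (6, 2)
T3 reflect across y = 0: (8, 5/2) → (8, -5/2); (-10, -3) → (-10, 3); (-4, -2) → (-4, 2); (6, 2) → (6, -2)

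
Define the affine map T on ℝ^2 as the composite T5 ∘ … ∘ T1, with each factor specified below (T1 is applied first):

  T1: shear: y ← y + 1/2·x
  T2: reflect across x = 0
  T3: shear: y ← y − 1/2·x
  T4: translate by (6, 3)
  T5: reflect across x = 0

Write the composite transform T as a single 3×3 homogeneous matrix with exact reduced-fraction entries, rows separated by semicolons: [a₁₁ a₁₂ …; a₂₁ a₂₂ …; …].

T1 = [1 0 0; 1/2 1 0; 0 0 1]
T2·T1 = [-1 0 0; 1/2 1 0; 0 0 1]
T3·…·T1 = [-1 0 0; 1 1 0; 0 0 1]
T4·…·T1 = [-1 0 6; 1 1 3; 0 0 1]
T5·…·T1 = [1 0 -6; 1 1 3; 0 0 1]

T = [1 0 -6; 1 1 3; 0 0 1]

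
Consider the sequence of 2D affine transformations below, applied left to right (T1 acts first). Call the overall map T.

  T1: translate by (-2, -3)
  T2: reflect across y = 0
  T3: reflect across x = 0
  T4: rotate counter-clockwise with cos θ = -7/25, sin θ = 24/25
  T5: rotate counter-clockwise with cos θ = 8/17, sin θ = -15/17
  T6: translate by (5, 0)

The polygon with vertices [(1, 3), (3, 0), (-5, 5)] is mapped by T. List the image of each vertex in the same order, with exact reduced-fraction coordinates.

T1 translate by (-2, -3): (1, 3) → (-1, 0); (3, 0) → (1, -3); (-5, 5) → (-7, 2)
T2 reflect across y = 0: (-1, 0) → (-1, 0); (1, -3) → (1, 3); (-7, 2) → (-7, -2)
T3 reflect across x = 0: (-1, 0) → (1, 0); (1, 3) → (-1, 3); (-7, -2) → (7, -2)
T4 rotate counter-clockwise with cos θ = -7/25, sin θ = 24/25: (1, 0) → (-7/25, 24/25); (-1, 3) → (-13/5, -9/5); (7, -2) → (-1/25, 182/25)
T5 rotate counter-clockwise with cos θ = 8/17, sin θ = -15/17: (-7/25, 24/25) → (304/425, 297/425); (-13/5, -9/5) → (-239/85, 123/85); (-1/25, 182/25) → (2722/425, 1471/425)
T6 translate by (5, 0): (304/425, 297/425) → (2429/425, 297/425); (-239/85, 123/85) → (186/85, 123/85); (2722/425, 1471/425) → (4847/425, 1471/425)

image vertices: (2429/425, 297/425), (186/85, 123/85), (4847/425, 1471/425)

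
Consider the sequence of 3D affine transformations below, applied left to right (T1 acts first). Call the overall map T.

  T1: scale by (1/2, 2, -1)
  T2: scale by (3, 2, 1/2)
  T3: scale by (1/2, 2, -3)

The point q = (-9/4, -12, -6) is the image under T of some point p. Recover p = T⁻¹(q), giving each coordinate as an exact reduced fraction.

T1 = [1/2 0 0 0; 0 2 0 0; 0 0 -1 0; 0 0 0 1]
T2·T1 = [3/2 0 0 0; 0 4 0 0; 0 0 -1/2 0; 0 0 0 1]
T3·…·T1 = [3/4 0 0 0; 0 8 0 0; 0 0 3/2 0; 0 0 0 1]
det M = 9; M⁻¹ = [4/3 0 0 0; 0 1/8 0 0; 0 0 2/3 0; 0 0 0 1]
M⁻¹ · (-9/4, -12, -6)ᵀ = (-3, -3/2, -4)ᵀ

p = (-3, -3/2, -4)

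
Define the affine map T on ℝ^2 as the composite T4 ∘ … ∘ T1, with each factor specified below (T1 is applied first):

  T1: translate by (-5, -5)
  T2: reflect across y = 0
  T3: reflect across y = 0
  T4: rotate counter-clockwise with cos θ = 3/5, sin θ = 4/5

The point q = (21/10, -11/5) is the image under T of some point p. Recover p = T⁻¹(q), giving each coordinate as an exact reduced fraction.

T1 = [1 0 -5; 0 1 -5; 0 0 1]
T2·T1 = [1 0 -5; 0 -1 5; 0 0 1]
T3·…·T1 = [1 0 -5; 0 1 -5; 0 0 1]
T4·…·T1 = [3/5 -4/5 1; 4/5 3/5 -7; 0 0 1]
det M = 1; M⁻¹ = [3/5 4/5 5; -4/5 3/5 5; 0 0 1]
M⁻¹ · (21/10, -11/5)ᵀ = (9/2, 2)ᵀ

p = (9/2, 2)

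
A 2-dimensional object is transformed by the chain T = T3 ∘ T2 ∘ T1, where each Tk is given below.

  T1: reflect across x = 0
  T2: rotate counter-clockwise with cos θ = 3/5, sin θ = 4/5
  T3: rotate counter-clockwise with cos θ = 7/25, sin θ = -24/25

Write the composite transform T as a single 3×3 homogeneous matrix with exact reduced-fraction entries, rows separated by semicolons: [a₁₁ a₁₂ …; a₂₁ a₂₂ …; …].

T1 = [-1 0 0; 0 1 0; 0 0 1]
T2·T1 = [-3/5 -4/5 0; -4/5 3/5 0; 0 0 1]
T3·…·T1 = [-117/125 44/125 0; 44/125 117/125 0; 0 0 1]

T = [-117/125 44/125 0; 44/125 117/125 0; 0 0 1]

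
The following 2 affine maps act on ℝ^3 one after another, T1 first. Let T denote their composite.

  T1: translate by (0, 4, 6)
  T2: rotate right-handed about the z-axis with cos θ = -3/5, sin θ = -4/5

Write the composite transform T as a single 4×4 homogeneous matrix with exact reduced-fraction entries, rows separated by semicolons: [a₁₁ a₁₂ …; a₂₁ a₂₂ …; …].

T = [-3/5 4/5 0 16/5; -4/5 -3/5 0 -12/5; 0 0 1 6; 0 0 0 1]

T1 = [1 0 0 0; 0 1 0 4; 0 0 1 6; 0 0 0 1]
T2·T1 = [-3/5 4/5 0 16/5; -4/5 -3/5 0 -12/5; 0 0 1 6; 0 0 0 1]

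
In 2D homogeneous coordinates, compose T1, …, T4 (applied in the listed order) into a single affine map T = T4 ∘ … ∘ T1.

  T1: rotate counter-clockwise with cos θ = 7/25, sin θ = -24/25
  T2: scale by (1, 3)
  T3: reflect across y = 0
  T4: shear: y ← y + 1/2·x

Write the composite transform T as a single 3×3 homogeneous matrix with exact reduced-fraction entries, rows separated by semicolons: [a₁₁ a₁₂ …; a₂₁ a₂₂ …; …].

T1 = [7/25 24/25 0; -24/25 7/25 0; 0 0 1]
T2·T1 = [7/25 24/25 0; -72/25 21/25 0; 0 0 1]
T3·…·T1 = [7/25 24/25 0; 72/25 -21/25 0; 0 0 1]
T4·…·T1 = [7/25 24/25 0; 151/50 -9/25 0; 0 0 1]

T = [7/25 24/25 0; 151/50 -9/25 0; 0 0 1]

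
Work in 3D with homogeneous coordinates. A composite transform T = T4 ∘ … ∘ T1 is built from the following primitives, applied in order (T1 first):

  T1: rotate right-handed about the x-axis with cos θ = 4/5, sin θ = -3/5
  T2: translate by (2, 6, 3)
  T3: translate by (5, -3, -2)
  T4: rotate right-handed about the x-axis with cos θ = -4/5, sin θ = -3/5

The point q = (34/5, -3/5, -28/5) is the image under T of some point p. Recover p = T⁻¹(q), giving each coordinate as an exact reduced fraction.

p = (-1/5, -6/5, 3)

T1 = [1 0 0 0; 0 4/5 3/5 0; 0 -3/5 4/5 0; 0 0 0 1]
T2·T1 = [1 0 0 2; 0 4/5 3/5 6; 0 -3/5 4/5 3; 0 0 0 1]
T3·…·T1 = [1 0 0 7; 0 4/5 3/5 3; 0 -3/5 4/5 1; 0 0 0 1]
T4·…·T1 = [1 0 0 7; 0 -1 0 -9/5; 0 0 -1 -13/5; 0 0 0 1]
det M = 1; M⁻¹ = [1 0 0 -7; 0 -1 0 -9/5; 0 0 -1 -13/5; 0 0 0 1]
M⁻¹ · (34/5, -3/5, -28/5)ᵀ = (-1/5, -6/5, 3)ᵀ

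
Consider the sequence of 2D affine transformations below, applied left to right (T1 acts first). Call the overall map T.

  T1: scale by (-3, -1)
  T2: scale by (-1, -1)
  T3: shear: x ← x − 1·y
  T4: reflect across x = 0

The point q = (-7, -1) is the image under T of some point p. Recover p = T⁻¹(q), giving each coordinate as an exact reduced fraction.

T1 = [-3 0 0; 0 -1 0; 0 0 1]
T2·T1 = [3 0 0; 0 1 0; 0 0 1]
T3·…·T1 = [3 -1 0; 0 1 0; 0 0 1]
T4·…·T1 = [-3 1 0; 0 1 0; 0 0 1]
det M = -3; M⁻¹ = [-1/3 1/3 0; 0 1 0; 0 0 1]
M⁻¹ · (-7, -1)ᵀ = (2, -1)ᵀ

p = (2, -1)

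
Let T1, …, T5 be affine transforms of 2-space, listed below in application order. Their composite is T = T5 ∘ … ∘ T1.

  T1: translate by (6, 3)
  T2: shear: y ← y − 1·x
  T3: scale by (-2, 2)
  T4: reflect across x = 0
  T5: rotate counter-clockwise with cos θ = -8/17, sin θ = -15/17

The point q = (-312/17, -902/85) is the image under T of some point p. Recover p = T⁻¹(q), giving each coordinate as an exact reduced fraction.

p = (3, 2/5)

T1 = [1 0 6; 0 1 3; 0 0 1]
T2·T1 = [1 0 6; -1 1 -3; 0 0 1]
T3·…·T1 = [-2 0 -12; -2 2 -6; 0 0 1]
T4·…·T1 = [2 0 12; -2 2 -6; 0 0 1]
T5·…·T1 = [-46/17 30/17 -186/17; -14/17 -16/17 -132/17; 0 0 1]
det M = 4; M⁻¹ = [-4/17 -15/34 -6; 7/34 -23/34 -3; 0 0 1]
M⁻¹ · (-312/17, -902/85)ᵀ = (3, 2/5)ᵀ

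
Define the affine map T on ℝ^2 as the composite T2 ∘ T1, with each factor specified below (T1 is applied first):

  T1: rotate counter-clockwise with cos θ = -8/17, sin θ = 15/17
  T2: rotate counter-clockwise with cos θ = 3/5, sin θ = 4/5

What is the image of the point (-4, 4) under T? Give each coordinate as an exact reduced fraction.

T1 rotate counter-clockwise with cos θ = -8/17, sin θ = 15/17: (-4, 4) → (-28/17, -92/17)
T2 rotate counter-clockwise with cos θ = 3/5, sin θ = 4/5: (-28/17, -92/17) → (284/85, -388/85)

T(p) = (284/85, -388/85)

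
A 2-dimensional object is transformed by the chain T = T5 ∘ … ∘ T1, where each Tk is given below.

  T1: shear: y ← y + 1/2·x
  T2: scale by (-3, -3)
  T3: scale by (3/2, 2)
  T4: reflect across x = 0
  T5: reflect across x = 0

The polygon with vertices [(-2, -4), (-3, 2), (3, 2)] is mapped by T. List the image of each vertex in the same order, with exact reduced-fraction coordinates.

T1 shear: y ← y + 1/2·x: (-2, -4) → (-2, -5); (-3, 2) → (-3, 1/2); (3, 2) → (3, 7/2)
T2 scale by (-3, -3): (-2, -5) → (6, 15); (-3, 1/2) → (9, -3/2); (3, 7/2) → (-9, -21/2)
T3 scale by (3/2, 2): (6, 15) → (9, 30); (9, -3/2) → (27/2, -3); (-9, -21/2) → (-27/2, -21)
T4 reflect across x = 0: (9, 30) → (-9, 30); (27/2, -3) → (-27/2, -3); (-27/2, -21) → (27/2, -21)
T5 reflect across x = 0: (-9, 30) → (9, 30); (-27/2, -3) → (27/2, -3); (27/2, -21) → (-27/2, -21)

image vertices: (9, 30), (27/2, -3), (-27/2, -21)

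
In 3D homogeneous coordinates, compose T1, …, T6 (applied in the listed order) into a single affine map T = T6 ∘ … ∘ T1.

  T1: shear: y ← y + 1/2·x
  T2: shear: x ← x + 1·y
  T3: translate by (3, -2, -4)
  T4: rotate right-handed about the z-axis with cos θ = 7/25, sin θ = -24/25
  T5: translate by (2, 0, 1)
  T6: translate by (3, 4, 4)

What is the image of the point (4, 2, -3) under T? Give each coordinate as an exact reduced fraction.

T1 shear: y ← y + 1/2·x: (4, 2, -3) → (4, 4, -3)
T2 shear: x ← x + 1·y: (4, 4, -3) → (8, 4, -3)
T3 translate by (3, -2, -4): (8, 4, -3) → (11, 2, -7)
T4 rotate right-handed about the z-axis with cos θ = 7/25, sin θ = -24/25: (11, 2, -7) → (5, -10, -7)
T5 translate by (2, 0, 1): (5, -10, -7) → (7, -10, -6)
T6 translate by (3, 4, 4): (7, -10, -6) → (10, -6, -2)

T(p) = (10, -6, -2)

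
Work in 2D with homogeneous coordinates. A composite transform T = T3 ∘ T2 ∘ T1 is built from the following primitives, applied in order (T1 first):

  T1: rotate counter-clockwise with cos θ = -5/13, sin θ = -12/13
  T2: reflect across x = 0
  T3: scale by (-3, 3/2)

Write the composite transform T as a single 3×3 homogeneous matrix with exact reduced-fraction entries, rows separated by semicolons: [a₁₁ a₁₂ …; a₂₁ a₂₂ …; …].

T1 = [-5/13 12/13 0; -12/13 -5/13 0; 0 0 1]
T2·T1 = [5/13 -12/13 0; -12/13 -5/13 0; 0 0 1]
T3·…·T1 = [-15/13 36/13 0; -18/13 -15/26 0; 0 0 1]

T = [-15/13 36/13 0; -18/13 -15/26 0; 0 0 1]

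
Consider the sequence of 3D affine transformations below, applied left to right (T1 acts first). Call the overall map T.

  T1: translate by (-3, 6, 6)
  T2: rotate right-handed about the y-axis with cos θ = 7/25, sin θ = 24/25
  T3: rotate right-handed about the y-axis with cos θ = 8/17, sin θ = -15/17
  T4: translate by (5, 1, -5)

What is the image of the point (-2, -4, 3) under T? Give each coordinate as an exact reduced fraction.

T1 translate by (-3, 6, 6): (-2, -4, 3) → (-5, 2, 9)
T2 rotate right-handed about the y-axis with cos θ = 7/25, sin θ = 24/25: (-5, 2, 9) → (181/25, 2, 183/25)
T3 rotate right-handed about the y-axis with cos θ = 8/17, sin θ = -15/17: (181/25, 2, 183/25) → (-1297/425, 2, 4179/425)
T4 translate by (5, 1, -5): (-1297/425, 2, 4179/425) → (828/425, 3, 2054/425)

T(p) = (828/425, 3, 2054/425)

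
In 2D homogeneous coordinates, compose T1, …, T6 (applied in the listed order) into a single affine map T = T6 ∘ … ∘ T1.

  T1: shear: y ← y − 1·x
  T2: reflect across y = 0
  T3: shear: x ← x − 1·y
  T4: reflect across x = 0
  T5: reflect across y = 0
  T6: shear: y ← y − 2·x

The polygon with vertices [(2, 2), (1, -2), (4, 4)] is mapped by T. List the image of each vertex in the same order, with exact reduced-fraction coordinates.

T1 shear: y ← y − 1·x: (2, 2) → (2, 0); (1, -2) → (1, -3); (4, 4) → (4, 0)
T2 reflect across y = 0: (2, 0) → (2, 0); (1, -3) → (1, 3); (4, 0) → (4, 0)
T3 shear: x ← x − 1·y: (2, 0) → (2, 0); (1, 3) → (-2, 3); (4, 0) → (4, 0)
T4 reflect across x = 0: (2, 0) → (-2, 0); (-2, 3) → (2, 3); (4, 0) → (-4, 0)
T5 reflect across y = 0: (-2, 0) → (-2, 0); (2, 3) → (2, -3); (-4, 0) → (-4, 0)
T6 shear: y ← y − 2·x: (-2, 0) → (-2, 4); (2, -3) → (2, -7); (-4, 0) → (-4, 8)

image vertices: (-2, 4), (2, -7), (-4, 8)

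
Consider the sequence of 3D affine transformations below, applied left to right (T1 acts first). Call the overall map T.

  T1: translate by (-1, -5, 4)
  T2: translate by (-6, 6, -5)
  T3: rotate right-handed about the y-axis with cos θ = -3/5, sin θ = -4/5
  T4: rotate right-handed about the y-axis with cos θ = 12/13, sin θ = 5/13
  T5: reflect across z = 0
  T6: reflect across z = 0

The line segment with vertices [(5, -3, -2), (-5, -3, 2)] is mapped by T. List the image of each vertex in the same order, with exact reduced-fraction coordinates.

image vertices: (17/5, -2, -6/5), (129/65, -2, -772/65)

T1 translate by (-1, -5, 4): (5, -3, -2) → (4, -8, 2); (-5, -3, 2) → (-6, -8, 6)
T2 translate by (-6, 6, -5): (4, -8, 2) → (-2, -2, -3); (-6, -8, 6) → (-12, -2, 1)
T3 rotate right-handed about the y-axis with cos θ = -3/5, sin θ = -4/5: (-2, -2, -3) → (18/5, -2, 1/5); (-12, -2, 1) → (32/5, -2, -51/5)
T4 rotate right-handed about the y-axis with cos θ = 12/13, sin θ = 5/13: (18/5, -2, 1/5) → (17/5, -2, -6/5); (32/5, -2, -51/5) → (129/65, -2, -772/65)
T5 reflect across z = 0: (17/5, -2, -6/5) → (17/5, -2, 6/5); (129/65, -2, -772/65) → (129/65, -2, 772/65)
T6 reflect across z = 0: (17/5, -2, 6/5) → (17/5, -2, -6/5); (129/65, -2, 772/65) → (129/65, -2, -772/65)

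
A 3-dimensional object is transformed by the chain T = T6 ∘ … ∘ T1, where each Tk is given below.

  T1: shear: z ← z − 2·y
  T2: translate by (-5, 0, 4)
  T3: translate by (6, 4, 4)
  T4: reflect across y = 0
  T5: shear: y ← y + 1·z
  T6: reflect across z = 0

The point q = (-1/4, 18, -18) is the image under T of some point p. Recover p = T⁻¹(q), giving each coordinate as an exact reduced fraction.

T1 = [1 0 0 0; 0 1 0 0; 0 -2 1 0; 0 0 0 1]
T2·T1 = [1 0 0 -5; 0 1 0 0; 0 -2 1 4; 0 0 0 1]
T3·…·T1 = [1 0 0 1; 0 1 0 4; 0 -2 1 8; 0 0 0 1]
T4·…·T1 = [1 0 0 1; 0 -1 0 -4; 0 -2 1 8; 0 0 0 1]
T5·…·T1 = [1 0 0 1; 0 -3 1 4; 0 -2 1 8; 0 0 0 1]
T6·…·T1 = [1 0 0 1; 0 -3 1 4; 0 2 -1 -8; 0 0 0 1]
det M = 1; M⁻¹ = [1 0 0 -1; 0 -1 -1 -4; 0 -2 -3 -16; 0 0 0 1]
M⁻¹ · (-1/4, 18, -18)ᵀ = (-5/4, -4, 2)ᵀ

p = (-5/4, -4, 2)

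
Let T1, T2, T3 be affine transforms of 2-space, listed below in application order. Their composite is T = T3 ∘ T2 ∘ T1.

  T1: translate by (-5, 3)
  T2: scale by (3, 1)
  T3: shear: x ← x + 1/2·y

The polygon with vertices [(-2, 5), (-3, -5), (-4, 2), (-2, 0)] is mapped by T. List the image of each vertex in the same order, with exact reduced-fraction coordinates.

T1 translate by (-5, 3): (-2, 5) → (-7, 8); (-3, -5) → (-8, -2); (-4, 2) → (-9, 5); (-2, 0) → (-7, 3)
T2 scale by (3, 1): (-7, 8) → (-21, 8); (-8, -2) → (-24, -2); (-9, 5) → (-27, 5); (-7, 3) → (-21, 3)
T3 shear: x ← x + 1/2·y: (-21, 8) → (-17, 8); (-24, -2) → (-25, -2); (-27, 5) → (-49/2, 5); (-21, 3) → (-39/2, 3)

image vertices: (-17, 8), (-25, -2), (-49/2, 5), (-39/2, 3)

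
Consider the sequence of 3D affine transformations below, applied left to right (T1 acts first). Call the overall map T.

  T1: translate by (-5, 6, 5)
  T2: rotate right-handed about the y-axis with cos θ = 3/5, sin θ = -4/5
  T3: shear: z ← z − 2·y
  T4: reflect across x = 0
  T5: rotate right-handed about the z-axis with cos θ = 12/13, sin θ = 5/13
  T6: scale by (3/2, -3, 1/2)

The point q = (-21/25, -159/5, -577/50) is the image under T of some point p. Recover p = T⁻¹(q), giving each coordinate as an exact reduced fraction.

T1 = [1 0 0 -5; 0 1 0 6; 0 0 1 5; 0 0 0 1]
T2·T1 = [3/5 0 -4/5 -7; 0 1 0 6; 4/5 0 3/5 -1; 0 0 0 1]
T3·…·T1 = [3/5 0 -4/5 -7; 0 1 0 6; 4/5 -2 3/5 -13; 0 0 0 1]
T4·…·T1 = [-3/5 0 4/5 7; 0 1 0 6; 4/5 -2 3/5 -13; 0 0 0 1]
T5·…·T1 = [-36/65 -5/13 48/65 54/13; -3/13 12/13 4/13 107/13; 4/5 -2 3/5 -13; 0 0 0 1]
T6·…·T1 = [-54/65 -15/26 72/65 81/13; 9/13 -36/13 -12/13 -321/13; 2/5 -1 3/10 -13/2; 0 0 0 1]
det M = 9/4; M⁻¹ = [-152/195 -27/65 8/5 5; -10/39 -4/13 0 -6; 12/65 -92/195 6/5 -5; 0 0 0 1]
M⁻¹ · (-21/25, -159/5, -577/50)ᵀ = (2/5, 4, -4)ᵀ

p = (2/5, 4, -4)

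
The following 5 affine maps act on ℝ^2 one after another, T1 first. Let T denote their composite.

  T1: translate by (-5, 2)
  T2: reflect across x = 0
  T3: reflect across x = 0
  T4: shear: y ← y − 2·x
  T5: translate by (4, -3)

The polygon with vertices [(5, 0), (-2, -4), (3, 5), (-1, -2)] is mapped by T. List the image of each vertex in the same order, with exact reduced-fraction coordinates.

image vertices: (4, -1), (-3, 9), (2, 8), (-2, 9)

T1 translate by (-5, 2): (5, 0) → (0, 2); (-2, -4) → (-7, -2); (3, 5) → (-2, 7); (-1, -2) → (-6, 0)
T2 reflect across x = 0: (0, 2) → (0, 2); (-7, -2) → (7, -2); (-2, 7) → (2, 7); (-6, 0) → (6, 0)
T3 reflect across x = 0: (0, 2) → (0, 2); (7, -2) → (-7, -2); (2, 7) → (-2, 7); (6, 0) → (-6, 0)
T4 shear: y ← y − 2·x: (0, 2) → (0, 2); (-7, -2) → (-7, 12); (-2, 7) → (-2, 11); (-6, 0) → (-6, 12)
T5 translate by (4, -3): (0, 2) → (4, -1); (-7, 12) → (-3, 9); (-2, 11) → (2, 8); (-6, 12) → (-2, 9)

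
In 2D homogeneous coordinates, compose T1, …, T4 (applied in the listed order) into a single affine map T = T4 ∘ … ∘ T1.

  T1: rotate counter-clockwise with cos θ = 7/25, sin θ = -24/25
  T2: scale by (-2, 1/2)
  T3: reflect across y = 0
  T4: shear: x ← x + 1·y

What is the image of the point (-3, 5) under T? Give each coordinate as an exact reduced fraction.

T1 rotate counter-clockwise with cos θ = 7/25, sin θ = -24/25: (-3, 5) → (99/25, 107/25)
T2 scale by (-2, 1/2): (99/25, 107/25) → (-198/25, 107/50)
T3 reflect across y = 0: (-198/25, 107/50) → (-198/25, -107/50)
T4 shear: x ← x + 1·y: (-198/25, -107/50) → (-503/50, -107/50)

T(p) = (-503/50, -107/50)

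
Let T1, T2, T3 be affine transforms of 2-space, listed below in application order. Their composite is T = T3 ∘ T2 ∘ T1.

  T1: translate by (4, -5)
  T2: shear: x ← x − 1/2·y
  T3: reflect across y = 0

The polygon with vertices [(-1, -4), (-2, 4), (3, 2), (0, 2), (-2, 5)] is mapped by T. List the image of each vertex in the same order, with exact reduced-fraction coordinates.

image vertices: (15/2, 9), (5/2, 1), (17/2, 3), (11/2, 3), (2, 0)

T1 translate by (4, -5): (-1, -4) → (3, -9); (-2, 4) → (2, -1); (3, 2) → (7, -3); (0, 2) → (4, -3); (-2, 5) → (2, 0)
T2 shear: x ← x − 1/2·y: (3, -9) → (15/2, -9); (2, -1) → (5/2, -1); (7, -3) → (17/2, -3); (4, -3) → (11/2, -3); (2, 0) → (2, 0)
T3 reflect across y = 0: (15/2, -9) → (15/2, 9); (5/2, -1) → (5/2, 1); (17/2, -3) → (17/2, 3); (11/2, -3) → (11/2, 3); (2, 0) → (2, 0)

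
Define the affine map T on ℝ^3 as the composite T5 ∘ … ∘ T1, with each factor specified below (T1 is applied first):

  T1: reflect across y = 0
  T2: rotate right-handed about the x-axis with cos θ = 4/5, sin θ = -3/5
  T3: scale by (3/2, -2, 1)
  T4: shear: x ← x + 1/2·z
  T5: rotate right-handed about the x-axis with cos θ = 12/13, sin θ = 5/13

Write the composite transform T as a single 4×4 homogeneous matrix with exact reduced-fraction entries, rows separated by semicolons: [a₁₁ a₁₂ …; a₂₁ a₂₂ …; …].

T1 = [1 0 0 0; 0 -1 0 0; 0 0 1 0; 0 0 0 1]
T2·T1 = [1 0 0 0; 0 -4/5 3/5 0; 0 3/5 4/5 0; 0 0 0 1]
T3·…·T1 = [3/2 0 0 0; 0 8/5 -6/5 0; 0 3/5 4/5 0; 0 0 0 1]
T4·…·T1 = [3/2 3/10 2/5 0; 0 8/5 -6/5 0; 0 3/5 4/5 0; 0 0 0 1]
T5·…·T1 = [3/2 3/10 2/5 0; 0 81/65 -92/65 0; 0 76/65 18/65 0; 0 0 0 1]

T = [3/2 3/10 2/5 0; 0 81/65 -92/65 0; 0 76/65 18/65 0; 0 0 0 1]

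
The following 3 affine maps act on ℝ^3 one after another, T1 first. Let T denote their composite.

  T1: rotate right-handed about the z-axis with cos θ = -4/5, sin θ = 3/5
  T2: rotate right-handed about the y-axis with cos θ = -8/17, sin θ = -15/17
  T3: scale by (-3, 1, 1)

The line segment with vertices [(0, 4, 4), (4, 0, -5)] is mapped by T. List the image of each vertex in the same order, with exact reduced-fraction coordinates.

T1 rotate right-handed about the z-axis with cos θ = -4/5, sin θ = 3/5: (0, 4, 4) → (-12/5, -16/5, 4); (4, 0, -5) → (-16/5, 12/5, -5)
T2 rotate right-handed about the y-axis with cos θ = -8/17, sin θ = -15/17: (-12/5, -16/5, 4) → (-12/5, -16/5, -4); (-16/5, 12/5, -5) → (503/85, 12/5, -8/17)
T3 scale by (-3, 1, 1): (-12/5, -16/5, -4) → (36/5, -16/5, -4); (503/85, 12/5, -8/17) → (-1509/85, 12/5, -8/17)

image vertices: (36/5, -16/5, -4), (-1509/85, 12/5, -8/17)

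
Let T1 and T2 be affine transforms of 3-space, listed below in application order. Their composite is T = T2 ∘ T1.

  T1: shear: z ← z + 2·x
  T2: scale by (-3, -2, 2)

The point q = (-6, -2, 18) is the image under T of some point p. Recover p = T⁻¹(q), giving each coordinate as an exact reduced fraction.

p = (2, 1, 5)

T1 = [1 0 0 0; 0 1 0 0; 2 0 1 0; 0 0 0 1]
T2·T1 = [-3 0 0 0; 0 -2 0 0; 4 0 2 0; 0 0 0 1]
det M = 12; M⁻¹ = [-1/3 0 0 0; 0 -1/2 0 0; 2/3 0 1/2 0; 0 0 0 1]
M⁻¹ · (-6, -2, 18)ᵀ = (2, 1, 5)ᵀ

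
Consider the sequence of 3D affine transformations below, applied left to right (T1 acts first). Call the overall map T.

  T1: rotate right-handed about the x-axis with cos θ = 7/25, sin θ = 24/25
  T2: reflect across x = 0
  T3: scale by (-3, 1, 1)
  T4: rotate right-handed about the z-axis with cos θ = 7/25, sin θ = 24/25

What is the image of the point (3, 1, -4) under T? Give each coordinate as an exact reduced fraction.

T1 rotate right-handed about the x-axis with cos θ = 7/25, sin θ = 24/25: (3, 1, -4) → (3, 103/25, -4/25)
T2 reflect across x = 0: (3, 103/25, -4/25) → (-3, 103/25, -4/25)
T3 scale by (-3, 1, 1): (-3, 103/25, -4/25) → (9, 103/25, -4/25)
T4 rotate right-handed about the z-axis with cos θ = 7/25, sin θ = 24/25: (9, 103/25, -4/25) → (-897/625, 6121/625, -4/25)

T(p) = (-897/625, 6121/625, -4/25)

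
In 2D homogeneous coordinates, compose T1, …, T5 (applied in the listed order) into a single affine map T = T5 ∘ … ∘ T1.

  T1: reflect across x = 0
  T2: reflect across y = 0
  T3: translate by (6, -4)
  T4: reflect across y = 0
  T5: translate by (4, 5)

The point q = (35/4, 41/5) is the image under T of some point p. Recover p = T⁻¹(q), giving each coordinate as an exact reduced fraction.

p = (5/4, -4/5)

T1 = [-1 0 0; 0 1 0; 0 0 1]
T2·T1 = [-1 0 0; 0 -1 0; 0 0 1]
T3·…·T1 = [-1 0 6; 0 -1 -4; 0 0 1]
T4·…·T1 = [-1 0 6; 0 1 4; 0 0 1]
T5·…·T1 = [-1 0 10; 0 1 9; 0 0 1]
det M = -1; M⁻¹ = [-1 0 10; 0 1 -9; 0 0 1]
M⁻¹ · (35/4, 41/5)ᵀ = (5/4, -4/5)ᵀ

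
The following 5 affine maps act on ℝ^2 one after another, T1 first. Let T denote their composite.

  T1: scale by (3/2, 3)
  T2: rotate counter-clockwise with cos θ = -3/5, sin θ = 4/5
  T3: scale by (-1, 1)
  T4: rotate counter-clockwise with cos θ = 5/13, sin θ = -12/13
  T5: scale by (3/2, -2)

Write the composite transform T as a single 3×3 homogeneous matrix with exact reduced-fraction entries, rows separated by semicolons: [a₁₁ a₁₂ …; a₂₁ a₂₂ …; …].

T1 = [3/2 0 0; 0 3 0; 0 0 1]
T2·T1 = [-9/10 -12/5 0; 6/5 -9/5 0; 0 0 1]
T3·…·T1 = [9/10 12/5 0; 6/5 -9/5 0; 0 0 1]
T4·…·T1 = [189/130 -48/65 0; -24/65 -189/65 0; 0 0 1]
T5·…·T1 = [567/260 -72/65 0; 48/65 378/65 0; 0 0 1]

T = [567/260 -72/65 0; 48/65 378/65 0; 0 0 1]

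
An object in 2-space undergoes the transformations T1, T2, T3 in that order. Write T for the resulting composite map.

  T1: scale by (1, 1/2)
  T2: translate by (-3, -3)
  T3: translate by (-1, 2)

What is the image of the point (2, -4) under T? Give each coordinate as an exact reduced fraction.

T1 scale by (1, 1/2): (2, -4) → (2, -2)
T2 translate by (-3, -3): (2, -2) → (-1, -5)
T3 translate by (-1, 2): (-1, -5) → (-2, -3)

T(p) = (-2, -3)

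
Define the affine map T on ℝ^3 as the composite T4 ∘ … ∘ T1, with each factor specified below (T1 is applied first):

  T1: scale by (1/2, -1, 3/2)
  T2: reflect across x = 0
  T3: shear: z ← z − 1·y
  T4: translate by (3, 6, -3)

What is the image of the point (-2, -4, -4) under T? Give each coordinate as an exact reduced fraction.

T1 scale by (1/2, -1, 3/2): (-2, -4, -4) → (-1, 4, -6)
T2 reflect across x = 0: (-1, 4, -6) → (1, 4, -6)
T3 shear: z ← z − 1·y: (1, 4, -6) → (1, 4, -10)
T4 translate by (3, 6, -3): (1, 4, -10) → (4, 10, -13)

T(p) = (4, 10, -13)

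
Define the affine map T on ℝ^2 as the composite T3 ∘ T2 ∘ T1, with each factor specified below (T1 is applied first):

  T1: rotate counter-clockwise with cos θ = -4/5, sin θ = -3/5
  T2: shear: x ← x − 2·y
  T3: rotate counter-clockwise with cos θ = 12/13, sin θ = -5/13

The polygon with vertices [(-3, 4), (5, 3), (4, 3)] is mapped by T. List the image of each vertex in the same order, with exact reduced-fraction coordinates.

image vertices: (421/65, -274/65), (381/65, -539/65), (372/65, -493/65)

T1 rotate counter-clockwise with cos θ = -4/5, sin θ = -3/5: (-3, 4) → (24/5, -7/5); (5, 3) → (-11/5, -27/5); (4, 3) → (-7/5, -24/5)
T2 shear: x ← x − 2·y: (24/5, -7/5) → (38/5, -7/5); (-11/5, -27/5) → (43/5, -27/5); (-7/5, -24/5) → (41/5, -24/5)
T3 rotate counter-clockwise with cos θ = 12/13, sin θ = -5/13: (38/5, -7/5) → (421/65, -274/65); (43/5, -27/5) → (381/65, -539/65); (41/5, -24/5) → (372/65, -493/65)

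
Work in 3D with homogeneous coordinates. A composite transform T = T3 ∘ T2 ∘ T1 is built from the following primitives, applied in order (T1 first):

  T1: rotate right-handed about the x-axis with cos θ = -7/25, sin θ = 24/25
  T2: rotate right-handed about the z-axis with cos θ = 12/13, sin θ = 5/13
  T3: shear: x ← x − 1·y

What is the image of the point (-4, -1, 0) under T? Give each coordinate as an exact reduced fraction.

T1 rotate right-handed about the x-axis with cos θ = -7/25, sin θ = 24/25: (-4, -1, 0) → (-4, 7/25, -24/25)
T2 rotate right-handed about the z-axis with cos θ = 12/13, sin θ = 5/13: (-4, 7/25, -24/25) → (-19/5, -32/25, -24/25)
T3 shear: x ← x − 1·y: (-19/5, -32/25, -24/25) → (-63/25, -32/25, -24/25)

T(p) = (-63/25, -32/25, -24/25)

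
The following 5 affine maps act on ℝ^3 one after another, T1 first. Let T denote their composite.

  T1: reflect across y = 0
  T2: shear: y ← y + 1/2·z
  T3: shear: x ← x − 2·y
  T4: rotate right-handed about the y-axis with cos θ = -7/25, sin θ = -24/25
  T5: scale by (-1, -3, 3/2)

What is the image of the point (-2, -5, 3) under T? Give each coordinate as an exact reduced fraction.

T1 reflect across y = 0: (-2, -5, 3) → (-2, 5, 3)
T2 shear: y ← y + 1/2·z: (-2, 5, 3) → (-2, 13/2, 3)
T3 shear: x ← x − 2·y: (-2, 13/2, 3) → (-15, 13/2, 3)
T4 rotate right-handed about the y-axis with cos θ = -7/25, sin θ = -24/25: (-15, 13/2, 3) → (33/25, 13/2, -381/25)
T5 scale by (-1, -3, 3/2): (33/25, 13/2, -381/25) → (-33/25, -39/2, -1143/50)

T(p) = (-33/25, -39/2, -1143/50)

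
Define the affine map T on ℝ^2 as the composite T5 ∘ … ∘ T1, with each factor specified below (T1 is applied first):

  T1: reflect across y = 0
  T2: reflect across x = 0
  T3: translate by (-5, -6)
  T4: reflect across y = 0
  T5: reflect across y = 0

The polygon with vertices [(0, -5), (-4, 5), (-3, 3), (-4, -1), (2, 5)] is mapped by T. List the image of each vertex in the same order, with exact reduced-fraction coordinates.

T1 reflect across y = 0: (0, -5) → (0, 5); (-4, 5) → (-4, -5); (-3, 3) → (-3, -3); (-4, -1) → (-4, 1); (2, 5) → (2, -5)
T2 reflect across x = 0: (0, 5) → (0, 5); (-4, -5) → (4, -5); (-3, -3) → (3, -3); (-4, 1) → (4, 1); (2, -5) → (-2, -5)
T3 translate by (-5, -6): (0, 5) → (-5, -1); (4, -5) → (-1, -11); (3, -3) → (-2, -9); (4, 1) → (-1, -5); (-2, -5) → (-7, -11)
T4 reflect across y = 0: (-5, -1) → (-5, 1); (-1, -11) → (-1, 11); (-2, -9) → (-2, 9); (-1, -5) → (-1, 5); (-7, -11) → (-7, 11)
T5 reflect across y = 0: (-5, 1) → (-5, -1); (-1, 11) → (-1, -11); (-2, 9) → (-2, -9); (-1, 5) → (-1, -5); (-7, 11) → (-7, -11)

image vertices: (-5, -1), (-1, -11), (-2, -9), (-1, -5), (-7, -11)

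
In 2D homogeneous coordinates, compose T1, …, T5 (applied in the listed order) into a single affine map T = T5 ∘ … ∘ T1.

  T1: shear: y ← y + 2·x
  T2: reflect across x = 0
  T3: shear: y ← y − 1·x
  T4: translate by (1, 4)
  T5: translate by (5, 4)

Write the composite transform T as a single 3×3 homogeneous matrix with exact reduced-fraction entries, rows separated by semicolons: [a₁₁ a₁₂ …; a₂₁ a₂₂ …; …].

T = [-1 0 6; 3 1 8; 0 0 1]

T1 = [1 0 0; 2 1 0; 0 0 1]
T2·T1 = [-1 0 0; 2 1 0; 0 0 1]
T3·…·T1 = [-1 0 0; 3 1 0; 0 0 1]
T4·…·T1 = [-1 0 1; 3 1 4; 0 0 1]
T5·…·T1 = [-1 0 6; 3 1 8; 0 0 1]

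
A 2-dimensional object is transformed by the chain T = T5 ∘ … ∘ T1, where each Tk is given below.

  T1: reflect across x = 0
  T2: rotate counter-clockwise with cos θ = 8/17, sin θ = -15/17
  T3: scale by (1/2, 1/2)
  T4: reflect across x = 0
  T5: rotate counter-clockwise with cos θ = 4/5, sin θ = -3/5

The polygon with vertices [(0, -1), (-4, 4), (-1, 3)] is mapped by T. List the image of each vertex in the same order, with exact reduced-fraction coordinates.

T1 reflect across x = 0: (0, -1) → (0, -1); (-4, 4) → (4, 4); (-1, 3) → (1, 3)
T2 rotate counter-clockwise with cos θ = 8/17, sin θ = -15/17: (0, -1) → (-15/17, -8/17); (4, 4) → (92/17, -28/17); (1, 3) → (53/17, 9/17)
T3 scale by (1/2, 1/2): (-15/17, -8/17) → (-15/34, -4/17); (92/17, -28/17) → (46/17, -14/17); (53/17, 9/17) → (53/34, 9/34)
T4 reflect across x = 0: (-15/34, -4/17) → (15/34, -4/17); (46/17, -14/17) → (-46/17, -14/17); (53/34, 9/34) → (-53/34, 9/34)
T5 rotate counter-clockwise with cos θ = 4/5, sin θ = -3/5: (15/34, -4/17) → (18/85, -77/170); (-46/17, -14/17) → (-226/85, 82/85); (-53/34, 9/34) → (-37/34, 39/34)

image vertices: (18/85, -77/170), (-226/85, 82/85), (-37/34, 39/34)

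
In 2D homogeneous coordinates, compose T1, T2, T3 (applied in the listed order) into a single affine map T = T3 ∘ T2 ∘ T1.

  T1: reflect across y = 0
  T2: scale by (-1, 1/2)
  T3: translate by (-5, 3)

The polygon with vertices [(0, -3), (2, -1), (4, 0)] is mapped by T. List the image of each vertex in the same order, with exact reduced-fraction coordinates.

image vertices: (-5, 9/2), (-7, 7/2), (-9, 3)

T1 reflect across y = 0: (0, -3) → (0, 3); (2, -1) → (2, 1); (4, 0) → (4, 0)
T2 scale by (-1, 1/2): (0, 3) → (0, 3/2); (2, 1) → (-2, 1/2); (4, 0) → (-4, 0)
T3 translate by (-5, 3): (0, 3/2) → (-5, 9/2); (-2, 1/2) → (-7, 7/2); (-4, 0) → (-9, 3)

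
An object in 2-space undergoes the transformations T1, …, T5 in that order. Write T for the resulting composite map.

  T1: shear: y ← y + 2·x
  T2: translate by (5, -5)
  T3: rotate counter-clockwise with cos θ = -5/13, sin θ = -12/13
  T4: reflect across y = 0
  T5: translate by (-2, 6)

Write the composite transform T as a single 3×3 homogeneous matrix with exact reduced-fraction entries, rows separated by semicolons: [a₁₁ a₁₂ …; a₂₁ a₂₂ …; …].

T1 = [1 0 0; 2 1 0; 0 0 1]
T2·T1 = [1 0 5; 2 1 -5; 0 0 1]
T3·…·T1 = [19/13 12/13 -85/13; -22/13 -5/13 -35/13; 0 0 1]
T4·…·T1 = [19/13 12/13 -85/13; 22/13 5/13 35/13; 0 0 1]
T5·…·T1 = [19/13 12/13 -111/13; 22/13 5/13 113/13; 0 0 1]

T = [19/13 12/13 -111/13; 22/13 5/13 113/13; 0 0 1]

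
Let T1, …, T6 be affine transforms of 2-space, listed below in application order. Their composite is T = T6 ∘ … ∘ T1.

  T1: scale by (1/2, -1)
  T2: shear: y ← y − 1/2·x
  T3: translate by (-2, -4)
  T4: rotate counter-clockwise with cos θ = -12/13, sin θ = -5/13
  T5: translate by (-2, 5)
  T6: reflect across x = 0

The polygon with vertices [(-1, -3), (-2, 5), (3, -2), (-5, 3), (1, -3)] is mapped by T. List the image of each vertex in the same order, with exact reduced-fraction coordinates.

image vertices: (-1/52, 173/26), (5/2, 14), (135/52, 201/26), (3/52, 313/26), (57/52, 175/26)

T1 scale by (1/2, -1): (-1, -3) → (-1/2, 3); (-2, 5) → (-1, -5); (3, -2) → (3/2, 2); (-5, 3) → (-5/2, -3); (1, -3) → (1/2, 3)
T2 shear: y ← y − 1/2·x: (-1/2, 3) → (-1/2, 13/4); (-1, -5) → (-1, -9/2); (3/2, 2) → (3/2, 5/4); (-5/2, -3) → (-5/2, -7/4); (1/2, 3) → (1/2, 11/4)
T3 translate by (-2, -4): (-1/2, 13/4) → (-5/2, -3/4); (-1, -9/2) → (-3, -17/2); (3/2, 5/4) → (-1/2, -11/4); (-5/2, -7/4) → (-9/2, -23/4); (1/2, 11/4) → (-3/2, -5/4)
T4 rotate counter-clockwise with cos θ = -12/13, sin θ = -5/13: (-5/2, -3/4) → (105/52, 43/26); (-3, -17/2) → (-1/2, 9); (-1/2, -11/4) → (-31/52, 71/26); (-9/2, -23/4) → (101/52, 183/26); (-3/2, -5/4) → (47/52, 45/26)
T5 translate by (-2, 5): (105/52, 43/26) → (1/52, 173/26); (-1/2, 9) → (-5/2, 14); (-31/52, 71/26) → (-135/52, 201/26); (101/52, 183/26) → (-3/52, 313/26); (47/52, 45/26) → (-57/52, 175/26)
T6 reflect across x = 0: (1/52, 173/26) → (-1/52, 173/26); (-5/2, 14) → (5/2, 14); (-135/52, 201/26) → (135/52, 201/26); (-3/52, 313/26) → (3/52, 313/26); (-57/52, 175/26) → (57/52, 175/26)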